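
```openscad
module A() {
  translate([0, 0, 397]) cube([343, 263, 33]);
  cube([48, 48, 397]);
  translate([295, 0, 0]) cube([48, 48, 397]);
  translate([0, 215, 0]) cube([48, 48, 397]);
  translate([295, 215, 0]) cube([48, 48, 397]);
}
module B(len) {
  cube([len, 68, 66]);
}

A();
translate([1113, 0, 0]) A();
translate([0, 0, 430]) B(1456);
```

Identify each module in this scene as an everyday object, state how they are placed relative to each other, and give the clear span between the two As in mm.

A is a stool. B is a beam. A beam spans the tops of two stools. The clear span between the two stools is 770 mm.

Second stool starts at x = 1113; first ends at x = 343; clear span = 1113 − 343 = 770 mm.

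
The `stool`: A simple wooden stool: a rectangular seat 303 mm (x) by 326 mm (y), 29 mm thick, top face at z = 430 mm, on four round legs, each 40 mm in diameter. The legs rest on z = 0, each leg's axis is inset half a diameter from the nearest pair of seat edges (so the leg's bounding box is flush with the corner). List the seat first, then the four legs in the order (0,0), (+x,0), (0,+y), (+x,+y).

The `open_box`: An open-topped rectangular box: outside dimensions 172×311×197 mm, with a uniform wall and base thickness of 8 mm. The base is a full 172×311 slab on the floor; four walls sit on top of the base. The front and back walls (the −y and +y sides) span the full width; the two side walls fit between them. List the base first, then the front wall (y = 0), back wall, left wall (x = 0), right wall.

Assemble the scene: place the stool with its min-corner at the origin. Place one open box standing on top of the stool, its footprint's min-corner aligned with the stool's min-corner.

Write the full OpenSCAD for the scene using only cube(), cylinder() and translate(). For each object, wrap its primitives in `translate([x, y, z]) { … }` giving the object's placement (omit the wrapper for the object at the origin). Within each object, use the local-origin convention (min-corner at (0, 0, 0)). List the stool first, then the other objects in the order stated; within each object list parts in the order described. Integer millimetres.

translate([0, 0, 401]) cube([303, 326, 29]);
translate([20, 20, 0]) cylinder(h = 401, r = 20);
translate([283, 20, 0]) cylinder(h = 401, r = 20);
translate([20, 306, 0]) cylinder(h = 401, r = 20);
translate([283, 306, 0]) cylinder(h = 401, r = 20);
translate([0, 0, 430]) {
  cube([172, 311, 8]);
  translate([0, 0, 8]) cube([172, 8, 189]);
  translate([0, 303, 8]) cube([172, 8, 189]);
  translate([0, 8, 8]) cube([8, 295, 189]);
  translate([164, 8, 8]) cube([8, 295, 189]);
}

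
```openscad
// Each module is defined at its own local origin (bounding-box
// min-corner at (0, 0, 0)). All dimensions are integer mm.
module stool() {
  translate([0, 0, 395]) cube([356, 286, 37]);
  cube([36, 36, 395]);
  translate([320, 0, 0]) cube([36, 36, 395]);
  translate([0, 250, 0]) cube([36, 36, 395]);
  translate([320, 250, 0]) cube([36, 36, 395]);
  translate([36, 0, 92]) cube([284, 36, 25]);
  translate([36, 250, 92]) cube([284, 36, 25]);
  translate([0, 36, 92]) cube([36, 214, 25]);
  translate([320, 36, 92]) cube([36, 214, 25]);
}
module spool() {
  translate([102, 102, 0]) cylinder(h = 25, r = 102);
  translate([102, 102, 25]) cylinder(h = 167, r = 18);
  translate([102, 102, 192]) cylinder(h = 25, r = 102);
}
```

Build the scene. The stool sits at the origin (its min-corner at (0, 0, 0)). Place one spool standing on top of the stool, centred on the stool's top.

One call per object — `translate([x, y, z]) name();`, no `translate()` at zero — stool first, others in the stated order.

stool();
translate([76, 41, 432]) spool();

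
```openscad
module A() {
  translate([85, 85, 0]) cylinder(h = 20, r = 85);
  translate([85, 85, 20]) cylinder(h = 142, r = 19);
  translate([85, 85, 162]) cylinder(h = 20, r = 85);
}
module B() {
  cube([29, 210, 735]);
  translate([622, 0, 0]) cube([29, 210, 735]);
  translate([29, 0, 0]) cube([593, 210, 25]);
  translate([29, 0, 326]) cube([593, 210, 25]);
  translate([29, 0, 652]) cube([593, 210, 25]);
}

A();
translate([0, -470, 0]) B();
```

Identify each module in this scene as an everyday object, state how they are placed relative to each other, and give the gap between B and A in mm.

A is a spool. B is a bookshelf. The bookshelf is on the floor beside the spool on its −y side. The gap between the bookshelf and the spool is 260 mm.

The bookshelf's nearest face is 260 mm from the spool's −y face.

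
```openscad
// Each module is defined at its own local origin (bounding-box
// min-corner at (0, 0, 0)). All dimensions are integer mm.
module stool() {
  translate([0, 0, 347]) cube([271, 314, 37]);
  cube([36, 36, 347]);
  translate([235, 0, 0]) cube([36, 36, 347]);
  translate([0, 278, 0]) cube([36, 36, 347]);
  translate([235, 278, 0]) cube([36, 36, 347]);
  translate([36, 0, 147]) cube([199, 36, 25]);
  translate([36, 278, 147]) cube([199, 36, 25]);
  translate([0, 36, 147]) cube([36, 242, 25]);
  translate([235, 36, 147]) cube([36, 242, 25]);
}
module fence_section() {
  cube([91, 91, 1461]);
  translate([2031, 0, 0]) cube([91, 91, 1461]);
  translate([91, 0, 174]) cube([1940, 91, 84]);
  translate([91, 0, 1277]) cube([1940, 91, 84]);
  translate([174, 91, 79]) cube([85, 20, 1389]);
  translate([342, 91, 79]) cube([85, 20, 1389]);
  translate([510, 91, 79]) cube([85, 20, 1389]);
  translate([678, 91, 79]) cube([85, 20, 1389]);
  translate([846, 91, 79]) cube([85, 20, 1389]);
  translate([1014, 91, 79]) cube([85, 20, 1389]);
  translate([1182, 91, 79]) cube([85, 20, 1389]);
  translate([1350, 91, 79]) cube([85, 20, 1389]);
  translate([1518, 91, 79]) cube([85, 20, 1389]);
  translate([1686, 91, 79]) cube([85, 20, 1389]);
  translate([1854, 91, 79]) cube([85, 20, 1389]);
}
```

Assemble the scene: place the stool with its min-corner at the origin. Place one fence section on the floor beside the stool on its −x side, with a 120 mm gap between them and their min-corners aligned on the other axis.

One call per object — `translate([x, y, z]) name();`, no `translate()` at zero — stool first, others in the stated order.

stool();
translate([-2242, 0, 0]) fence_section();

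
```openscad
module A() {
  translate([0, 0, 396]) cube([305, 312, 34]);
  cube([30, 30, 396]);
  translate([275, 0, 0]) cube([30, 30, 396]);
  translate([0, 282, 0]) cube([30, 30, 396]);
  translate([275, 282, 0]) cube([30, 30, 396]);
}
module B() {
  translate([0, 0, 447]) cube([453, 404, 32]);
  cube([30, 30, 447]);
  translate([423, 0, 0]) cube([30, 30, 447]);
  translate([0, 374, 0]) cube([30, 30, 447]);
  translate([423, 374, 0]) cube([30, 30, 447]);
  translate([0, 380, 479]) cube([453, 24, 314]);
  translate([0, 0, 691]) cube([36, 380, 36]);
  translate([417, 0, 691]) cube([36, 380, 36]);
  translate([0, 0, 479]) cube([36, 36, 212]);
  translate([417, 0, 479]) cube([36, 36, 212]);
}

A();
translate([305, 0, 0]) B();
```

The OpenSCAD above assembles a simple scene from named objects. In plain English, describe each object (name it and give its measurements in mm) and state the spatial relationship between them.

A is a four-legged stool. The seat is a 305×312×34 mm slab whose top surface is at z = 430 mm; four square legs, each 30×30 mm in cross-section, run from the floor (z = 0) to the underside of the seat, each flush with a corner of the seat.

B is a chair: 453×404 mm seat, 32 mm thick, top at z = 479 mm, on four 30 mm square corner legs flush with the seat edges. A 24 mm thick backrest slab spans the full seat width, extending 314 mm above the seat top, its back face flush with the seat's +y edge. Two armrests of 36×36 mm section run along each side from the seat's front edge to the front of the backrest, top faces 248 mm above the seat top and outer faces flush with the seat's x-edges; a 36×36 mm post under the front of each armrest stands on the seat at the front corner.

The chair is against the stool's +x side, with their −y faces flush.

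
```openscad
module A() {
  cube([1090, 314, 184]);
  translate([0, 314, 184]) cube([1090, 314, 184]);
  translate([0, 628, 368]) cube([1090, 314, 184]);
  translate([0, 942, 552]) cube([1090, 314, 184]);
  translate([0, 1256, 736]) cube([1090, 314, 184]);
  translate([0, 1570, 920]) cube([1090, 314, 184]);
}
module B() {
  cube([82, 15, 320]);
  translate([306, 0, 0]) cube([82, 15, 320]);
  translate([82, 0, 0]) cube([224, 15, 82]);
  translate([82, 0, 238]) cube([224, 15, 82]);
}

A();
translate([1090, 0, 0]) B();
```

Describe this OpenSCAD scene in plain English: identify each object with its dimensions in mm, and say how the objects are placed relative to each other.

A is a straight staircase of 6 solid steps. Each step is 1090 mm wide (x), 314 mm deep (y, the going) and 184 mm tall (the rise). The first step rests on the floor; each subsequent step sits one going further in +y and one rise higher in +z, directly behind and above the previous step with no overlap.

B is a picture frame with a 224×156 mm rectangular opening (x by z) and a uniform 82 mm border on every side. Frame depth is 15 mm along y. It is built from two vertical stiles running the full outside height and two horizontal rails spanning the gap between the stiles.

The picture frame is against the staircase's +x side, with their −y faces flush.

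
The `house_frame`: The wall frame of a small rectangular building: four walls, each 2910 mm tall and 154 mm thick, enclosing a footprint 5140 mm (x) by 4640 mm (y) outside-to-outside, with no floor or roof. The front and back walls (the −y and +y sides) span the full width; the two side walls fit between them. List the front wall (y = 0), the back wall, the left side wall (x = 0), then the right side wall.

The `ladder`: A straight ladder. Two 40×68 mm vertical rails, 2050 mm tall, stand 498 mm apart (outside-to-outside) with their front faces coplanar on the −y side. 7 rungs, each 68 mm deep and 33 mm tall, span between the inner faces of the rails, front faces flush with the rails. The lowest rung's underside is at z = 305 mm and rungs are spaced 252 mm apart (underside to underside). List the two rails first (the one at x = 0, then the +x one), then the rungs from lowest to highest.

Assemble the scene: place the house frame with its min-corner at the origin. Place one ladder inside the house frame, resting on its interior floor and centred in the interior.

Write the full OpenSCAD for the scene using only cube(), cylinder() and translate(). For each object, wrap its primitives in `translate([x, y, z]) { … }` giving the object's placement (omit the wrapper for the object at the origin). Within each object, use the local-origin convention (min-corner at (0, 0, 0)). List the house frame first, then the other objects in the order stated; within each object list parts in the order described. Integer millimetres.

cube([5140, 154, 2910]);
translate([0, 4486, 0]) cube([5140, 154, 2910]);
translate([0, 154, 0]) cube([154, 4332, 2910]);
translate([4986, 154, 0]) cube([154, 4332, 2910]);
translate([2321, 2286, 0]) {
  cube([40, 68, 2050]);
  translate([458, 0, 0]) cube([40, 68, 2050]);
  translate([40, 0, 305]) cube([418, 68, 33]);
  translate([40, 0, 557]) cube([418, 68, 33]);
  translate([40, 0, 809]) cube([418, 68, 33]);
  translate([40, 0, 1061]) cube([418, 68, 33]);
  translate([40, 0, 1313]) cube([418, 68, 33]);
  translate([40, 0, 1565]) cube([418, 68, 33]);
  translate([40, 0, 1817]) cube([418, 68, 33]);
}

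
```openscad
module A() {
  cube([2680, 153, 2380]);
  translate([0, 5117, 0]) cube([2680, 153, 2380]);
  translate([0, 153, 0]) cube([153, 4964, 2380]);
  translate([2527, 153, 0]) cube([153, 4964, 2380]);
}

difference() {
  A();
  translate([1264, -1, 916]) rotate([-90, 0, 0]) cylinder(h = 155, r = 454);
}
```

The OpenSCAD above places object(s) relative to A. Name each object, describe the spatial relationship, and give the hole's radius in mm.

The subtracted cylinder has r = 454 mm.

A is a house frame. The house frame has a circular hole through its front wall. The hole's radius is 454 mm.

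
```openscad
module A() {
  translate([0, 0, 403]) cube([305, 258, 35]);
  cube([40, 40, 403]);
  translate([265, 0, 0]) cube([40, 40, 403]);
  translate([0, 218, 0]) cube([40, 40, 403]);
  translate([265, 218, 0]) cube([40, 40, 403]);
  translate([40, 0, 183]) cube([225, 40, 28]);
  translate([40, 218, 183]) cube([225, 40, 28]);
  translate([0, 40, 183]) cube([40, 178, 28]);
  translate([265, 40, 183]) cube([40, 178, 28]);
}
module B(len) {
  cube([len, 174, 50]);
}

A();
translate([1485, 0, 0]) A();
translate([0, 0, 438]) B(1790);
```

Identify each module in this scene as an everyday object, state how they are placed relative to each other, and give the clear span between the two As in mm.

Second stool starts at x = 1485; first ends at x = 305; clear span = 1485 − 305 = 1180 mm.

A is a stool. B is a beam. A beam spans the tops of two stools. The clear span between the two stools is 1180 mm.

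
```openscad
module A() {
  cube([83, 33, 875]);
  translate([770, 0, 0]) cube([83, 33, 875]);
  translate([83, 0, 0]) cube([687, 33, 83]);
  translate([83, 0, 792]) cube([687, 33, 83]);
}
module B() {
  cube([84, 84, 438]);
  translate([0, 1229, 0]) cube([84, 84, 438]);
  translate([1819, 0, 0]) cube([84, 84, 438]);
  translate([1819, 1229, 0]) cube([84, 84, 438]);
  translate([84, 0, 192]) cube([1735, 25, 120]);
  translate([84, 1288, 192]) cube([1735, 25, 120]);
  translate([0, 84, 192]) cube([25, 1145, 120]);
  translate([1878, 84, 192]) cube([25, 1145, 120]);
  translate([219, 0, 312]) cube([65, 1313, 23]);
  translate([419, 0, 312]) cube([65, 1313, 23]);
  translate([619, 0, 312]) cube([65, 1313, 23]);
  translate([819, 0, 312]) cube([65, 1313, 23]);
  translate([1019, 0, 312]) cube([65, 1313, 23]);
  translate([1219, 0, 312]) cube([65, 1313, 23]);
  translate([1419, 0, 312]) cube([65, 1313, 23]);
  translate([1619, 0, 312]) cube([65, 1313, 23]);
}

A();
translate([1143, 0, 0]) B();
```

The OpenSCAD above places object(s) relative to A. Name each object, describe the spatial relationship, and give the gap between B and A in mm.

The bed frame's nearest face is 290 mm from the picture frame's +x face.

A is a picture frame. B is a bed frame. The bed frame is on the floor beside the picture frame on its +x side. The gap between the bed frame and the picture frame is 290 mm.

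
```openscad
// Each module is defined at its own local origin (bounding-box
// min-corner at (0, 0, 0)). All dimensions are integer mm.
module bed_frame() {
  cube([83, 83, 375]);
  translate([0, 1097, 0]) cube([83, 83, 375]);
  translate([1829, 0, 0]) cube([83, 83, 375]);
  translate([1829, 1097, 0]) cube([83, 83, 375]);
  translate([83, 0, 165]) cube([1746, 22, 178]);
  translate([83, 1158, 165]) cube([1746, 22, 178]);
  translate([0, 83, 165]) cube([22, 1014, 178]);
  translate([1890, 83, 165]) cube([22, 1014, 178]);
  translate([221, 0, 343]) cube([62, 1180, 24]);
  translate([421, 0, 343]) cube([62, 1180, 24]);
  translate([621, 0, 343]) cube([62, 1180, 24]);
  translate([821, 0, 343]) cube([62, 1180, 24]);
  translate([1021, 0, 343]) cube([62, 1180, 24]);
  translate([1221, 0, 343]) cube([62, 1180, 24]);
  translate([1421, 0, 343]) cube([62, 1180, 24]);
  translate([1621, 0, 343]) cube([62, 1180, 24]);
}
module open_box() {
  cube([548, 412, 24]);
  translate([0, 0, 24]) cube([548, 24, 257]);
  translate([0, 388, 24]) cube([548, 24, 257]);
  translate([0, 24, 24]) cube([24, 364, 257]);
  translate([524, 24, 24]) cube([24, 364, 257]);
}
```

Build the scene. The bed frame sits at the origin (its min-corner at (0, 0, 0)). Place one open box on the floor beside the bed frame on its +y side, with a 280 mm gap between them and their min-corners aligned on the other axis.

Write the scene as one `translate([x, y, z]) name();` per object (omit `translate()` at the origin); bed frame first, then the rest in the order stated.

bed_frame();
translate([0, 1460, 0]) open_box();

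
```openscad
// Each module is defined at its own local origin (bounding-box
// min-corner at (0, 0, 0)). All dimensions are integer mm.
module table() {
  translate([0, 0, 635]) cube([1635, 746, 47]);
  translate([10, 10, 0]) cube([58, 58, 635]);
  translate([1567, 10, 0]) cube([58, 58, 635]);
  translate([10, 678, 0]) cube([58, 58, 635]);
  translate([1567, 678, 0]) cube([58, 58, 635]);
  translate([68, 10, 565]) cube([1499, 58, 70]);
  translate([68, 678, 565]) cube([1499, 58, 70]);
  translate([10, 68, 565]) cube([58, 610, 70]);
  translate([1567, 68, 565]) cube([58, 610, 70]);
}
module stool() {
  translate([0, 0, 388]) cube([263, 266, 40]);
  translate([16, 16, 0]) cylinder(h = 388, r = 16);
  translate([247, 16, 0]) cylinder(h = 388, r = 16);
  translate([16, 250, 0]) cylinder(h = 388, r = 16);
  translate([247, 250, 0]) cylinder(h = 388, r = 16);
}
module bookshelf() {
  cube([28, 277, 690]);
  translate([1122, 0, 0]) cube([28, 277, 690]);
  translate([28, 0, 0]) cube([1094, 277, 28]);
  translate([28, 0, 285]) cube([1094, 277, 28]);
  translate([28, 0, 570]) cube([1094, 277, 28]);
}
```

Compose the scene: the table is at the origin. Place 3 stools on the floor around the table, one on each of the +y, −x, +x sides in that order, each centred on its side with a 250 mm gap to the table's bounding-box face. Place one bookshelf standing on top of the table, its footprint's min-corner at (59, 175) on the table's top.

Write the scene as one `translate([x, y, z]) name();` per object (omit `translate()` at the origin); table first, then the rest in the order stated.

table();
translate([686, 996, 0]) stool();
translate([-513, 240, 0]) stool();
translate([1885, 240, 0]) stool();
translate([59, 175, 682]) bookshelf();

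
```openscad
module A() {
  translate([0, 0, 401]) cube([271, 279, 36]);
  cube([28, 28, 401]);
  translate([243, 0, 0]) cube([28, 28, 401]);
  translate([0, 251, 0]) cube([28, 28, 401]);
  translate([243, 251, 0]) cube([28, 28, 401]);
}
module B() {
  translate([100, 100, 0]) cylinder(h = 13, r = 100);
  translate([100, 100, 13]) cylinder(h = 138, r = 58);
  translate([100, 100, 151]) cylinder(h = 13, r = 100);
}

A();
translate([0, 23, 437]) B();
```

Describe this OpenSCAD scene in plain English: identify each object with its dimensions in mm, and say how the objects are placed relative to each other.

A is a four-legged stool. The seat is 271×279 mm, 36 mm thick, top at z = 437 mm. It stands on four square legs, each 28×28 mm in cross-section, from z = 0 to the seat underside, each flush with a corner of the seat.

B is a spool: two coaxial disc flanges of radius 100 mm and thickness 13 mm, joined by a core cylinder of radius 58 mm and height 138 mm. The lower flange rests on z = 0 and the three cylinders share a vertical axis.

The spool is on top of the stool.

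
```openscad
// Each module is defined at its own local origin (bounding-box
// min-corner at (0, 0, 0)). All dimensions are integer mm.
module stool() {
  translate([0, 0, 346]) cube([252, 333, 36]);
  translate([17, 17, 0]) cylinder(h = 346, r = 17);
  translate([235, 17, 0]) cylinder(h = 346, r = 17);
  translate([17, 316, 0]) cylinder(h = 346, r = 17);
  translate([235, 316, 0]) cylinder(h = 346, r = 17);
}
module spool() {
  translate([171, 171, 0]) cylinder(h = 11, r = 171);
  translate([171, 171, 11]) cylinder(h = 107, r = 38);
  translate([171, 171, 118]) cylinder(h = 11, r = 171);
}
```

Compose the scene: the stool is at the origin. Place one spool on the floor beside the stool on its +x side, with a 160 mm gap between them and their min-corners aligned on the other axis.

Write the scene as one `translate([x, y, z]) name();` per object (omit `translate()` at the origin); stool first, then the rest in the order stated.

stool();
translate([412, 0, 0]) spool();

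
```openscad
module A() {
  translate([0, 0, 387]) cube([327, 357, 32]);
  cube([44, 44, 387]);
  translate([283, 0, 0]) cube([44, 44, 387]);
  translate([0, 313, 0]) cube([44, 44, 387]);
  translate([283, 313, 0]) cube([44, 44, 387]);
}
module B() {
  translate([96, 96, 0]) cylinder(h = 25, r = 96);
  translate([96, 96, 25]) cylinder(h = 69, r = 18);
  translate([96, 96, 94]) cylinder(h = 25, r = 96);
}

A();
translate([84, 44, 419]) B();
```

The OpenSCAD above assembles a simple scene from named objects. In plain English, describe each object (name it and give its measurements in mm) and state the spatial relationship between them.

A is a four-legged stool. The seat is a 327×357×32 mm slab whose top surface is at z = 419 mm; four square legs, each 44×44 mm in cross-section, run from the floor (z = 0) to the underside of the seat, each flush with a corner of the seat.

B is a spool: two coaxial disc flanges of radius 96 mm and thickness 25 mm, joined by a core cylinder of radius 18 mm and height 69 mm. The lower flange rests on z = 0 and the three cylinders share a vertical axis.

The spool is on top of the stool.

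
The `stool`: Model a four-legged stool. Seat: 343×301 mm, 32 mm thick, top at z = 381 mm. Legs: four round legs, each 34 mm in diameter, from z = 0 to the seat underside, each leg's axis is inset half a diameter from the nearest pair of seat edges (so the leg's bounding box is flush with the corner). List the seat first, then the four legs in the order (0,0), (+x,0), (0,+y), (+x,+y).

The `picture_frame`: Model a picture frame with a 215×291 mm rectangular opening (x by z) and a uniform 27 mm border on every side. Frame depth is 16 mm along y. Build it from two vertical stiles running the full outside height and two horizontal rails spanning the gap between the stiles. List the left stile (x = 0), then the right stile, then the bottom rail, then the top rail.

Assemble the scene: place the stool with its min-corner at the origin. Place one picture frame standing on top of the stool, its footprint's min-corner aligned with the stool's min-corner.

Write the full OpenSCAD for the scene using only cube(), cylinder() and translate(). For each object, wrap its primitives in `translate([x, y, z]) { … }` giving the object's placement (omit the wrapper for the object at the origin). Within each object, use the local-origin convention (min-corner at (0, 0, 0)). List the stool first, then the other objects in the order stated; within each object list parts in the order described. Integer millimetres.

translate([0, 0, 349]) cube([343, 301, 32]);
translate([17, 17, 0]) cylinder(h = 349, r = 17);
translate([326, 17, 0]) cylinder(h = 349, r = 17);
translate([17, 284, 0]) cylinder(h = 349, r = 17);
translate([326, 284, 0]) cylinder(h = 349, r = 17);
translate([0, 0, 381]) {
  cube([27, 16, 345]);
  translate([242, 0, 0]) cube([27, 16, 345]);
  translate([27, 0, 0]) cube([215, 16, 27]);
  translate([27, 0, 318]) cube([215, 16, 27]);
}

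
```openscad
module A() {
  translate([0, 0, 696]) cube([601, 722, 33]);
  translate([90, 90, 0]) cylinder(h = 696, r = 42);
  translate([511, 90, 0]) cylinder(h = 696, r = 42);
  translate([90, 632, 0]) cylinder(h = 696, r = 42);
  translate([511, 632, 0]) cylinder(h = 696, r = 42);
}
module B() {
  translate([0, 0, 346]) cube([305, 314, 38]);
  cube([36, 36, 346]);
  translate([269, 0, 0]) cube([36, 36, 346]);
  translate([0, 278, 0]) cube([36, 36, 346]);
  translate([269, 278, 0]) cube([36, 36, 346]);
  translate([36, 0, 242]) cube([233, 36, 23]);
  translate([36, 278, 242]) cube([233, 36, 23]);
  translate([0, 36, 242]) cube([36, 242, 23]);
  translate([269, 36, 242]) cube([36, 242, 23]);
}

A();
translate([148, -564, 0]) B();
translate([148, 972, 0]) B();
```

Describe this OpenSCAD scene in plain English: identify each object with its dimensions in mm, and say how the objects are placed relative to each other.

A is a rectangular dining table. The top is 601×722×33 mm with its upper surface at z = 729 mm. It stands on four round legs of 84 mm diameter, each leg's bounding box inset 48 mm from the nearest pair of top edges, running from the floor to the underside of the top.

B is a four-legged stool. The seat is 305×314 mm, 38 mm thick, top at z = 384 mm. It stands on four square legs, each 36×36 mm in cross-section, from z = 0 to the seat underside, each flush with a corner of the seat. Four stretchers, 36 mm wide and 23 mm tall, connect adjacent legs with their undersides at z = 242 mm, each running between the inner faces of the legs it joins and aligned with the legs' outer faces on the other axis.

Two stools sit around the table at the −y, +y sides.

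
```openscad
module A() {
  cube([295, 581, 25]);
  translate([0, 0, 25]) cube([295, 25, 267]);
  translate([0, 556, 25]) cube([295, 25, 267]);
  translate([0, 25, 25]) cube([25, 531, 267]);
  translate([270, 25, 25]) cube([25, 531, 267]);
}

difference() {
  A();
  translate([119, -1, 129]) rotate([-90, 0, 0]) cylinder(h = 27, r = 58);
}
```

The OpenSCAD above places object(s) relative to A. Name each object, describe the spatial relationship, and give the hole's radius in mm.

The subtracted cylinder has r = 58 mm.

A is an open box. The open box has a circular hole through its front wall. The hole's radius is 58 mm.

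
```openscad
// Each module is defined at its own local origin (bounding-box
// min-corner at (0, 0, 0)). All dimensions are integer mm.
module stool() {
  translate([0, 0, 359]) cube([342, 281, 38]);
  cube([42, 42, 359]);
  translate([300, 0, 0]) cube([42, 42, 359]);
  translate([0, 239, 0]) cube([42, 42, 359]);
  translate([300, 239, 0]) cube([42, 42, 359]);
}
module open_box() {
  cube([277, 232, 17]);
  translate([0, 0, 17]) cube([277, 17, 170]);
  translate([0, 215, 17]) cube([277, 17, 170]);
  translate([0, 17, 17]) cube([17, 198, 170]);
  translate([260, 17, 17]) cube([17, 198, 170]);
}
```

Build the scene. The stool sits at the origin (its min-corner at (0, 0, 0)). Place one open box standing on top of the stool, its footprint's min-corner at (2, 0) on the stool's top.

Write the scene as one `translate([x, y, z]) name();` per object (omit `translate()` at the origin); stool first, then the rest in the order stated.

stool();
translate([2, 0, 397]) open_box();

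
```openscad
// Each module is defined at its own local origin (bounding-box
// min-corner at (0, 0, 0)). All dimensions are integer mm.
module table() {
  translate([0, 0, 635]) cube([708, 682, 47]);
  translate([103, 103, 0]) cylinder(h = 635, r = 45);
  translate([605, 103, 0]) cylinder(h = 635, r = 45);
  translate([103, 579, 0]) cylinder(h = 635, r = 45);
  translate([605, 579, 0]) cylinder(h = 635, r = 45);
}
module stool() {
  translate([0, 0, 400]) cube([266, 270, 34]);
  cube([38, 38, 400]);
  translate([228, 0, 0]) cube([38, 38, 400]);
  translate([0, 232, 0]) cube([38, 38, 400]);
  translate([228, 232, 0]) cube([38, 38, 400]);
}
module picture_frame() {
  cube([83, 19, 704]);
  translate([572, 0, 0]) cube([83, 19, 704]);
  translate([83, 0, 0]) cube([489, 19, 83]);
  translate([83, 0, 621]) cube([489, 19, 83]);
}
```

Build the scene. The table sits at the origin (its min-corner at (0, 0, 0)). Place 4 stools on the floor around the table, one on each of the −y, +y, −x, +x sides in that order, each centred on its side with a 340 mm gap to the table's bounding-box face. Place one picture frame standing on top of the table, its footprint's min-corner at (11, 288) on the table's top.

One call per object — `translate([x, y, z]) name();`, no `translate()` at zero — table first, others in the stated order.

table();
translate([221, -610, 0]) stool();
translate([221, 1022, 0]) stool();
translate([-606, 206, 0]) stool();
translate([1048, 206, 0]) stool();
translate([11, 288, 682]) picture_frame();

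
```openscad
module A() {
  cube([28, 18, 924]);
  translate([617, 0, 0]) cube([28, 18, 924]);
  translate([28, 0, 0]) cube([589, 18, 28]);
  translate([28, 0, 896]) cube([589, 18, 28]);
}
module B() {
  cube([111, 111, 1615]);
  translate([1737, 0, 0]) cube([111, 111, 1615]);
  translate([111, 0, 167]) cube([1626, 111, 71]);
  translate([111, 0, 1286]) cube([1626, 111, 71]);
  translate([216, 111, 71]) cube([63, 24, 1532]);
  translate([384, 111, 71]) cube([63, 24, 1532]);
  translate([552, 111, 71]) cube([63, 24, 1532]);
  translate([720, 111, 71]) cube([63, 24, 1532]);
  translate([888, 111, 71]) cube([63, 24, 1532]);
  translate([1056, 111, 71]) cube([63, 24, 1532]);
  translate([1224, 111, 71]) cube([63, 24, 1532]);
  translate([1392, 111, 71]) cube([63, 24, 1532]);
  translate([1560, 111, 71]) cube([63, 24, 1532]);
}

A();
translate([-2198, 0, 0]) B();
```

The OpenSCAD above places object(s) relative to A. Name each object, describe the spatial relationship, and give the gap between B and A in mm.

A is a picture frame. B is a fence section. The fence section is on the floor beside the picture frame on its −x side. The gap between the fence section and the picture frame is 350 mm.

The fence section's nearest face is 350 mm from the picture frame's −x face.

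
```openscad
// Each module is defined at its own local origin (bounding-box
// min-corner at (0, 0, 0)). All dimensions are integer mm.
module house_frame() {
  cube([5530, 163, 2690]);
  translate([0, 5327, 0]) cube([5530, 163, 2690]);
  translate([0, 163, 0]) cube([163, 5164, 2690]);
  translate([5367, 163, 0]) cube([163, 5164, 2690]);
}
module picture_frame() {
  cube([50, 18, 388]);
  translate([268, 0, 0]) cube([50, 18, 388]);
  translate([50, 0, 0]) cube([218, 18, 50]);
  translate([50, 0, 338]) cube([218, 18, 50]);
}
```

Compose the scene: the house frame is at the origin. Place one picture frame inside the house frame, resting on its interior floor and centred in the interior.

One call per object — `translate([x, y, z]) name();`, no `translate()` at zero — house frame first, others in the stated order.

house_frame();
translate([2606, 2736, 0]) picture_frame();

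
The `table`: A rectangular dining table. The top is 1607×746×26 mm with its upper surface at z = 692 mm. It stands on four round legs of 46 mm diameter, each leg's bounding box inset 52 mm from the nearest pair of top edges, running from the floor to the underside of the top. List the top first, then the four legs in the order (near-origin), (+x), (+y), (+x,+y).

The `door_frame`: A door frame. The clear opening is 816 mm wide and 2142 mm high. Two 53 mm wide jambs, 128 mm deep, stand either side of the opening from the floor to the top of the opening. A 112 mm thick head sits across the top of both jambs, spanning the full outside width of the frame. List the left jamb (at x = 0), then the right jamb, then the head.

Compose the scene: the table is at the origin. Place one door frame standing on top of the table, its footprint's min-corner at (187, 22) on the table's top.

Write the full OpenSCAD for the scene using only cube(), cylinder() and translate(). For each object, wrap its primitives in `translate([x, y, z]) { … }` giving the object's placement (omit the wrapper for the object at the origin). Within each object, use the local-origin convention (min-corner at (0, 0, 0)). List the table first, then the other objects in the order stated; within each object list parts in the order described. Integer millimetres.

translate([0, 0, 666]) cube([1607, 746, 26]);
translate([75, 75, 0]) cylinder(h = 666, r = 23);
translate([1532, 75, 0]) cylinder(h = 666, r = 23);
translate([75, 671, 0]) cylinder(h = 666, r = 23);
translate([1532, 671, 0]) cylinder(h = 666, r = 23);
translate([187, 22, 692]) {
  cube([53, 128, 2142]);
  translate([869, 0, 0]) cube([53, 128, 2142]);
  translate([0, 0, 2142]) cube([922, 128, 112]);
}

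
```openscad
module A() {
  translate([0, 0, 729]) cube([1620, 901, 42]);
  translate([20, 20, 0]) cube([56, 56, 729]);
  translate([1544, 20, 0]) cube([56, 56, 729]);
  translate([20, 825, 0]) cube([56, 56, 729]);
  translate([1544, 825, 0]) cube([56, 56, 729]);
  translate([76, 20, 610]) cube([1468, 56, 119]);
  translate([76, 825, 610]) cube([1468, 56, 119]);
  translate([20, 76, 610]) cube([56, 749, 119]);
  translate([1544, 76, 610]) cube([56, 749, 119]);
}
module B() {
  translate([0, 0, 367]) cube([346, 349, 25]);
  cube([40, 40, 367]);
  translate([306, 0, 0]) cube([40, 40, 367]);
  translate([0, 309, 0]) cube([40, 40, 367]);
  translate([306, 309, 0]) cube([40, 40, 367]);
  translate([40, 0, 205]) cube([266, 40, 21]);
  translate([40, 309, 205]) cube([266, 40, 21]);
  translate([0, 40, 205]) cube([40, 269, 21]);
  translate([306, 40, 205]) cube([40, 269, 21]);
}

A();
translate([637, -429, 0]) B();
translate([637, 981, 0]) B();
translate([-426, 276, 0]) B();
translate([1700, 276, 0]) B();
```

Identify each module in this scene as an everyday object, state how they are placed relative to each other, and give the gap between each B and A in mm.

A is a table. B is a stool. Four stools sit around the table at the −y, +y, −x, +x sides. The gap between each stool and the table is 80 mm.

Each stool's nearest face is 80 mm from the table's bounding box.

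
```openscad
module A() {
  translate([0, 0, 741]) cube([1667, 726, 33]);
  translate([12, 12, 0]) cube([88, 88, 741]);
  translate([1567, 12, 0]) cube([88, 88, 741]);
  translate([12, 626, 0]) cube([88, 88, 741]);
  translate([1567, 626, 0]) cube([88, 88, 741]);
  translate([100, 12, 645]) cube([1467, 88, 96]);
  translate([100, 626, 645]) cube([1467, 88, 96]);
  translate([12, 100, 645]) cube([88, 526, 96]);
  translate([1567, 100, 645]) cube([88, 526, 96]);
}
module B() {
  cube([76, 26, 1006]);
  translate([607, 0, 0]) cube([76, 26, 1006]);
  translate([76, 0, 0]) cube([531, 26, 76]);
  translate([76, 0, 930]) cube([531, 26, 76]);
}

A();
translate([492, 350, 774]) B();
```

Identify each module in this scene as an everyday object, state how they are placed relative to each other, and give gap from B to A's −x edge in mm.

The picture frame's min-x is at 492; the table's min-x is 0; gap = 492 mm.

A is a table. B is a picture frame. The picture frame is on top of the table, centred. The gap from the picture frame to the table's −x edge is 492 mm.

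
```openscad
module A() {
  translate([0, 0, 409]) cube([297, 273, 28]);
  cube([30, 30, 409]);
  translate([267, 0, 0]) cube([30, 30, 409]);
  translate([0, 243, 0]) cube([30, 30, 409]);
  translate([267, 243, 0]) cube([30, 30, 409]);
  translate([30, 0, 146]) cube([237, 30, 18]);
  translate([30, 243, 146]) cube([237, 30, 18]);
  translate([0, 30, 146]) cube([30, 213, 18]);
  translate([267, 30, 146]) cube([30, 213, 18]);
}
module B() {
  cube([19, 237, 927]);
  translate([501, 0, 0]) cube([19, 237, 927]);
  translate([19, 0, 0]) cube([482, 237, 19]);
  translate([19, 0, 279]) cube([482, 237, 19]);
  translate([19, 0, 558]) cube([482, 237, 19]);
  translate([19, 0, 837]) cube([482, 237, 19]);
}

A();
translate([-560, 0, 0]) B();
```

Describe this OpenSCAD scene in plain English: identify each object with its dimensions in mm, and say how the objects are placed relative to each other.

A is a simple wooden stool: a rectangular seat 297 mm (x) by 273 mm (y), 28 mm thick, top face at z = 437 mm, on four square legs, each 30×30 mm in cross-section. The legs rest on z = 0, each flush with a corner of the seat. Four stretchers, 30 mm wide and 18 mm tall, connect adjacent legs with their undersides at z = 146 mm, each running between the inner faces of the legs it joins and aligned with the legs' outer faces on the other axis.

B is an open bookshelf. Two side panels, each 19 mm thick, 237 mm deep and 927 mm tall, stand 520 mm apart (outside-to-outside). Between them sit 4 shelves, each 19 mm thick and 237 mm deep, spanning the full gap between the sides. The bottom shelf rests on the floor (its underside at z = 0) and the clear gap between one shelf's top and the next shelf's underside is 260 mm.

The bookshelf is on the floor beside the stool on its −x side.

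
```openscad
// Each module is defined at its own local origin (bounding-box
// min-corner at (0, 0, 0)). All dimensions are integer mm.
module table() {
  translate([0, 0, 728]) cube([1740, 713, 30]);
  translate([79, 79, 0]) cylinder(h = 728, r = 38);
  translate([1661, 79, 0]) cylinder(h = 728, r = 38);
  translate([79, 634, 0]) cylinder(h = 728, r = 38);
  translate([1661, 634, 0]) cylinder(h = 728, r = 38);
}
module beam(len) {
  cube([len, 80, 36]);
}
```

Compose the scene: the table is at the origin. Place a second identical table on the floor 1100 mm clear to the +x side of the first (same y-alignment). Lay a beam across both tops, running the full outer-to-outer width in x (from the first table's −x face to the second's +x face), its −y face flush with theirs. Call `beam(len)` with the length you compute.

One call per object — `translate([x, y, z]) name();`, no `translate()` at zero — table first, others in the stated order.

table();
translate([2840, 0, 0]) table();
translate([0, 0, 758]) beam(4580);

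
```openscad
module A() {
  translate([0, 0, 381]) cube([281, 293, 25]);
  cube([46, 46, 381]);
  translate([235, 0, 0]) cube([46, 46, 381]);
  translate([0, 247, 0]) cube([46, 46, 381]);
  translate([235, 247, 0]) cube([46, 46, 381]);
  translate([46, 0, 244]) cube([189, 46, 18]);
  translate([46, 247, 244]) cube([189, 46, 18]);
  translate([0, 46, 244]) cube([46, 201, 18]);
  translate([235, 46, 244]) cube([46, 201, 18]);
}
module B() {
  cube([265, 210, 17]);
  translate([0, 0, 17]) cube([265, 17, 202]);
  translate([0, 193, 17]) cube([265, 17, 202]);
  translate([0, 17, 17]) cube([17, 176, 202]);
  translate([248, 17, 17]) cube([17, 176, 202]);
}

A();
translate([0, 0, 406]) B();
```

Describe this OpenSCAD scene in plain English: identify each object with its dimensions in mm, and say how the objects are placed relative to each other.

A is a four-legged stool. The seat is 281×293 mm, 25 mm thick, top at z = 406 mm. It stands on four square legs, each 46×46 mm in cross-section, from z = 0 to the seat underside, each flush with a corner of the seat. Four stretchers, 46 mm wide and 18 mm tall, connect adjacent legs with their undersides at z = 244 mm, each running between the inner faces of the legs it joins and aligned with the legs' outer faces on the other axis.

B is an open-topped rectangular box: outside dimensions 265×210×219 mm, with a uniform wall and base thickness of 17 mm. The base is a full 265×210 slab on the floor; four walls sit on top of the base. The front and back walls (the −y and +y sides) span the full width; the two side walls fit between them.

The open box is on top of the stool.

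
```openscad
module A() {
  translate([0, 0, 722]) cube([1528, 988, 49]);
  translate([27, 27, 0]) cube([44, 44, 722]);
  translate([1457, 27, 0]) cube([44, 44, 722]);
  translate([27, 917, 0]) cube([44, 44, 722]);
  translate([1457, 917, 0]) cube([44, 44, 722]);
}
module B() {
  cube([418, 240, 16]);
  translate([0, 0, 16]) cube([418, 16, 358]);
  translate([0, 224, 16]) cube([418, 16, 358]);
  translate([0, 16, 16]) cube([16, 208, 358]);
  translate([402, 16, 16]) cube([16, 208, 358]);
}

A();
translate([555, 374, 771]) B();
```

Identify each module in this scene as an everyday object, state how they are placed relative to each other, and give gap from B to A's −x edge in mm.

A is a table. B is an open box. The open box is on top of the table, centred. The gap from the open box to the table's −x edge is 555 mm.

The open box's min-x is at 555; the table's min-x is 0; gap = 555 mm.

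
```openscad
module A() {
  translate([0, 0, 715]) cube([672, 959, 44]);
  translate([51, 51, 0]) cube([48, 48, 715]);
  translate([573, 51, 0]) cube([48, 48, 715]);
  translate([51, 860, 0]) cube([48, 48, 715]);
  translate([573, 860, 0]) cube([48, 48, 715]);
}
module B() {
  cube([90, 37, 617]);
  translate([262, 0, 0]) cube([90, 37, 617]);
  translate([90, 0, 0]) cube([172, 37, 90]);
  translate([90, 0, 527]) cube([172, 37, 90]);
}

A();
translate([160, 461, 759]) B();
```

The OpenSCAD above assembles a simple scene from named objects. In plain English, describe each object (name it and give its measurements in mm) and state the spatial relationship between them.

A is a table: top 672 mm (x) × 959 mm (y), 44 mm thick, upper face at z = 759 mm, on four 48×48 mm square legs, each inset 51 mm from the nearest pair of top edges, running from z = 0 to the bottom of the top.

B is a rectangular picture frame lying in the x–z plane (depth along y). The opening is 172 mm wide (x) by 437 mm tall (z), surrounded by a border 90 mm wide on all four sides. The frame is 37 mm deep and is made of two full-height vertical stiles with two horizontal rails fitted between them.

The picture frame is on top of the table, centred.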